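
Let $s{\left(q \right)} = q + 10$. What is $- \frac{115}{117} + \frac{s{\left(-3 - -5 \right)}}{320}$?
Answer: $- \frac{8849}{9360} \approx -0.94541$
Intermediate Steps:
$s{\left(q \right)} = 10 + q$
$- \frac{115}{117} + \frac{s{\left(-3 - -5 \right)}}{320} = - \frac{115}{117} + \frac{10 - -2}{320} = \left(-115\right) \frac{1}{117} + \left(10 + \left(-3 + 5\right)\right) \frac{1}{320} = - \frac{115}{117} + \left(10 + 2\right) \frac{1}{320} = - \frac{115}{117} + 12 \cdot \frac{1}{320} = - \frac{115}{117} + \frac{3}{80} = - \frac{8849}{9360}$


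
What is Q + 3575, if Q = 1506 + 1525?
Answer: 6606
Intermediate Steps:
Q = 3031
Q + 3575 = 3031 + 3575 = 6606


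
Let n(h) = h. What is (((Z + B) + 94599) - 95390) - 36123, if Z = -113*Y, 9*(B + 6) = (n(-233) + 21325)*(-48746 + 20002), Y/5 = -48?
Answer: -606356648/9 ≈ -6.7373e+7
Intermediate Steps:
Y = -240 (Y = 5*(-48) = -240)
B = -606268502/9 (B = -6 + ((-233 + 21325)*(-48746 + 20002))/9 = -6 + (21092*(-28744))/9 = -6 + (1/9)*(-606268448) = -6 - 606268448/9 = -606268502/9 ≈ -6.7363e+7)
Z = 27120 (Z = -113*(-240) = 27120)
(((Z + B) + 94599) - 95390) - 36123 = (((27120 - 606268502/9) + 94599) - 95390) - 36123 = ((-606024422/9 + 94599) - 95390) - 36123 = (-605173031/9 - 95390) - 36123 = -606031541/9 - 36123 = -606356648/9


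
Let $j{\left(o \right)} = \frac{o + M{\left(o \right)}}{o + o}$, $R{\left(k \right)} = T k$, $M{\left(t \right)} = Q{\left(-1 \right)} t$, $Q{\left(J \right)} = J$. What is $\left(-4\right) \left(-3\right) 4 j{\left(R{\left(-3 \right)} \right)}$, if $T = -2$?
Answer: $0$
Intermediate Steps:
$M{\left(t \right)} = - t$
$R{\left(k \right)} = - 2 k$
$j{\left(o \right)} = 0$ ($j{\left(o \right)} = \frac{o - o}{o + o} = \frac{0}{2 o} = 0 \frac{1}{2 o} = 0$)
$\left(-4\right) \left(-3\right) 4 j{\left(R{\left(-3 \right)} \right)} = \left(-4\right) \left(-3\right) 4 \cdot 0 = 12 \cdot 4 \cdot 0 = 48 \cdot 0 = 0$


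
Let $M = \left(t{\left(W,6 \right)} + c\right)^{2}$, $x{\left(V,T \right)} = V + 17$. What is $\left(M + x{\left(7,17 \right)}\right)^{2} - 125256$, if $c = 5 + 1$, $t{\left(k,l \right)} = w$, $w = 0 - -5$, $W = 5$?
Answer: $-104231$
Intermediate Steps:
$w = 5$ ($w = 0 + 5 = 5$)
$x{\left(V,T \right)} = 17 + V$
$t{\left(k,l \right)} = 5$
$c = 6$
$M = 121$ ($M = \left(5 + 6\right)^{2} = 11^{2} = 121$)
$\left(M + x{\left(7,17 \right)}\right)^{2} - 125256 = \left(121 + \left(17 + 7\right)\right)^{2} - 125256 = \left(121 + 24\right)^{2} - 125256 = 145^{2} - 125256 = 21025 - 125256 = -104231$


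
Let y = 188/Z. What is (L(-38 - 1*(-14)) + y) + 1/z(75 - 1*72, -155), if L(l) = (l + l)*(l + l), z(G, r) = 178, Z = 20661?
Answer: 8473378157/3677658 ≈ 2304.0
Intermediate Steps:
y = 188/20661 ≈ 0.0090993
L(l) = 4*l² (L(l) = (2*l)*(2*l) = 4*l²)
(L(-38 - 1*(-14)) + y) + 1/z(75 - 1*72, -155) = (4*(-38 - 1*(-14))² + 188/20661) + 1/178 = (4*(-38 + 14)² + 188/20661) + 1/178 = (4*(-24)² + 188/20661) + 1/178 = (4*576 + 188/20661) + 1/178 = (2304 + 188/20661) + 1/178 = 47603132/20661 + 1/178 = 8473378157/3677658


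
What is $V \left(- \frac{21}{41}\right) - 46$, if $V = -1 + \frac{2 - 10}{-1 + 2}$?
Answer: $- \frac{1697}{41} \approx -41.39$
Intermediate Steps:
$V = -9$ ($V = -1 - \frac{8}{1} = -1 - 8 = -9$)
$V \left(- \frac{21}{41}\right) - 46 = - 9 \left(- \frac{21}{41}\right) - 46 = - 9 \left(\left(-21\right) \frac{1}{41}\right) - 46 = \left(-9\right) \left(- \frac{21}{41}\right) - 46 = \frac{189}{41} - 46 = - \frac{1697}{41}$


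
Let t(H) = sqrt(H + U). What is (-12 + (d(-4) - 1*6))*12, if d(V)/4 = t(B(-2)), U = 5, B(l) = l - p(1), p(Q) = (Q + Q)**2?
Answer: -216 + 48*I ≈ -216.0 + 48.0*I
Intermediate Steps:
p(Q) = 4*Q**2 (p(Q) = (2*Q)**2 = 4*Q**2)
B(l) = -4 + l (B(l) = l - 4*1**2 = l - 4 = -4 + l)
t(H) = sqrt(5 + H) (t(H) = sqrt(H + 5) = sqrt(5 + H))
d(V) = 4*I (d(V) = 4*sqrt(5 + (-4 - 2)) = 4*sqrt(5 - 6) = 4*sqrt(-1) = 4*I)
(-12 + (d(-4) - 1*6))*12 = (-12 + (4*I - 1*6))*12 = (-12 + (4*I - 6))*12 = (-12 + (-6 + 4*I))*12 = (-18 + 4*I)*12 = -216 + 48*I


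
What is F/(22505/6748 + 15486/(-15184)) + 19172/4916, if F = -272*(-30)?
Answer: 18369424987631/5206052603 ≈ 3528.5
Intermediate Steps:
F = 8160
F/(22505/6748 + 15486/(-15184)) + 19172/4916 = 8160/(22505/6748 + 15486/(-15184)) + 19172/4916 = 8160/(22505*(1/6748) + 15486*(-1/15184)) + 19172*(1/4916) = 8160/(3215/964 - 7743/7592) + 4793/1229 = 8160/(4236007/1829672) + 4793/1229 = 8160*(1829672/4236007) + 4793/1229 = 14930123520/4236007 + 4793/1229 = 18369424987631/5206052603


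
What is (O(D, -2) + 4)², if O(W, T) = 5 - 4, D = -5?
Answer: 25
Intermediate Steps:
O(W, T) = 1
(O(D, -2) + 4)² = (1 + 4)² = 5² = 25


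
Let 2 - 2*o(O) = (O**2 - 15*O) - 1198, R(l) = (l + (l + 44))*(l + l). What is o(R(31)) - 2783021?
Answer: -24328723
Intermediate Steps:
R(l) = 2*l*(44 + 2*l) (R(l) = (l + (44 + l))*(2*l) = (44 + 2*l)*(2*l) = 2*l*(44 + 2*l))
o(O) = 600 - O**2/2 + 15*O/2 (o(O) = 1 - ((O**2 - 15*O) - 1198)/2 = 1 - (-1198 + O**2 - 15*O)/2 = 1 + (599 - O**2/2 + 15*O/2) = 600 - O**2/2 + 15*O/2)
o(R(31)) - 2783021 = (600 - 15376*(22 + 31)**2/2 + 15*(4*31*(22 + 31))/2) - 2783021 = (600 - (4*31*53)**2/2 + 15*(4*31*53)/2) - 2783021 = (600 - 1/2*6572**2 + (15/2)*6572) - 2783021 = (600 - 1/2*43191184 + 49290) - 2783021 = (600 - 21595592 + 49290) - 2783021 = -21545702 - 2783021 = -24328723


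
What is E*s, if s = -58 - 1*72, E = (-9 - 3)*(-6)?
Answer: -9360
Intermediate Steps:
E = 72 (E = -12*(-6) = 72)
s = -130 (s = -58 - 72 = -130)
E*s = 72*(-130) = -9360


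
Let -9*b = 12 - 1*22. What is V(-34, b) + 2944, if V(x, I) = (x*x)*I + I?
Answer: 38066/9 ≈ 4229.6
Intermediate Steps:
b = 10/9 (b = -(12 - 1*22)/9 = -(12 - 22)/9 = -⅑*(-10) = 10/9 ≈ 1.1111)
V(x, I) = I + I*x² (V(x, I) = x²*I + I = I*x² + I = I + I*x²)
V(-34, b) + 2944 = 10*(1 + (-34)²)/9 + 2944 = 10*(1 + 1156)/9 + 2944 = (10/9)*1157 + 2944 = 11570/9 + 2944 = 38066/9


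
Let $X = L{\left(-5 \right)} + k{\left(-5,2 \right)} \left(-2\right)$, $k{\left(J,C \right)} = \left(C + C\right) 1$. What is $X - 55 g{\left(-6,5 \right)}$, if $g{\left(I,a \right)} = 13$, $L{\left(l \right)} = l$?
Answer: $-728$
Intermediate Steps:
$k{\left(J,C \right)} = 2 C$ ($k{\left(J,C \right)} = 2 C 1 = 2 C$)
$X = -13$ ($X = -5 + 2 \cdot 2 \left(-2\right) = -5 + 4 \left(-2\right) = -5 - 8 = -13$)
$X - 55 g{\left(-6,5 \right)} = -13 - 715 = -728$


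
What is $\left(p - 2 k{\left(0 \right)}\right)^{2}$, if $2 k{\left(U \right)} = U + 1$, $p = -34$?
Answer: $1225$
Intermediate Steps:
$k{\left(U \right)} = \frac{1}{2} + \frac{U}{2}$ ($k{\left(U \right)} = \frac{U + 1}{2} = \frac{1 + U}{2} = \frac{1}{2} + \frac{U}{2}$)
$\left(p - 2 k{\left(0 \right)}\right)^{2} = \left(-34 - 2 \left(\frac{1}{2} + \frac{1}{2} \cdot 0\right)\right)^{2} = \left(-34 - 2 \left(\frac{1}{2} + 0\right)\right)^{2} = \left(-34 - 1\right)^{2} = \left(-35\right)^{2} = 1225$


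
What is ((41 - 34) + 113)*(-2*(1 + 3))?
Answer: -960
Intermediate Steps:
((41 - 34) + 113)*(-2*(1 + 3)) = (7 + 113)*(-2*4) = 120*(-8) = -960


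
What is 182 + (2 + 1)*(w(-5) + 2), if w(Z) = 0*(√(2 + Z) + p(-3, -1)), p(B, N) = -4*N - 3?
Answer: 188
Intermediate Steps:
p(B, N) = -3 - 4*N
w(Z) = 0 (w(Z) = 0*(√(2 + Z) + (-3 - 4*(-1))) = 0*(√(2 + Z) + (-3 + 4)) = 0*(√(2 + Z) + 1) = 0*(1 + √(2 + Z)) = 0)
182 + (2 + 1)*(w(-5) + 2) = 182 + (2 + 1)*(0 + 2) = 182 + 3*2 = 182 + 6 = 188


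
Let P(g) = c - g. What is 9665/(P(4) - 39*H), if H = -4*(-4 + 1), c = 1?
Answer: -9665/471 ≈ -20.520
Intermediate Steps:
H = 12 (H = -4*(-3) = 12)
P(g) = 1 - g
9665/(P(4) - 39*H) = 9665/((1 - 1*4) - 39*12) = 9665/((1 - 4) - 468) = 9665/(-3 - 468) = 9665/(-471) = 9665*(-1/471) = -9665/471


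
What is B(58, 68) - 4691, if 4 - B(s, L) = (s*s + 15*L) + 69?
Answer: -9140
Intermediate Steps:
B(s, L) = -65 - s² - 15*L (B(s, L) = 4 - ((s*s + 15*L) + 69) = 4 - ((s² + 15*L) + 69) = 4 - (69 + s² + 15*L) = 4 + (-69 - s² - 15*L) = -65 - s² - 15*L)
B(58, 68) - 4691 = (-65 - 1*58² - 15*68) - 4691 = (-65 - 1*3364 - 1020) - 4691 = (-65 - 3364 - 1020) - 4691 = -4449 - 4691 = -9140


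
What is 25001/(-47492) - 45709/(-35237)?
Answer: 1289851591/1673475604 ≈ 0.77076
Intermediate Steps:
25001/(-47492) - 45709/(-35237) = 25001*(-1/47492) - 45709*(-1/35237) = -25001/47492 + 45709/35237 = 1289851591/1673475604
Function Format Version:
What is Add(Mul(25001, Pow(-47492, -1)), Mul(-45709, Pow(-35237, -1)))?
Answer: Rational(1289851591, 1673475604) ≈ 0.77076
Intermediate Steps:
Add(Mul(25001, Pow(-47492, -1)), Mul(-45709, Pow(-35237, -1))) = Add(Mul(25001, Rational(-1, 47492)), Mul(-45709, Rational(-1, 35237))) = Add(Rational(-25001, 47492), Rational(45709, 35237)) = Rational(1289851591, 1673475604)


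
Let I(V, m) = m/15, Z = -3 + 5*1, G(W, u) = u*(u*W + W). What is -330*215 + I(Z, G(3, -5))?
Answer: -70946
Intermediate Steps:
G(W, u) = u*(W + W*u) (G(W, u) = u*(W*u + W) = u*(W + W*u))
Z = 2 (Z = -3 + 5 = 2)
I(V, m) = m/15 (I(V, m) = m*(1/15) = m/15)
-330*215 + I(Z, G(3, -5)) = -330*215 + (3*(-5)*(1 - 5))/15 = -70950 + (3*(-5)*(-4))/15 = -70950 + (1/15)*60 = -70950 + 4 = -70946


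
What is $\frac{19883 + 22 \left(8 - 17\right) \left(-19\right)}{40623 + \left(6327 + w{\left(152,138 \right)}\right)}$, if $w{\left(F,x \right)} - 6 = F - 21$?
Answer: $\frac{23645}{47087} \approx 0.50216$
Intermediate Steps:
$w{\left(F,x \right)} = -15 + F$ ($w{\left(F,x \right)} = 6 + \left(F - 21\right) = 6 + \left(-21 + F\right) = -15 + F$)
$\frac{19883 + 22 \left(8 - 17\right) \left(-19\right)}{40623 + \left(6327 + w{\left(152,138 \right)}\right)} = \frac{19883 + 22 \left(8 - 17\right) \left(-19\right)}{40623 + \left(6327 + \left(-15 + 152\right)\right)} = \frac{19883 + 22 \left(-9\right) \left(-19\right)}{40623 + \left(6327 + 137\right)} = \frac{19883 - -3762}{40623 + 6464} = \frac{19883 + 3762}{47087} = 23645 \cdot \frac{1}{47087} = \frac{23645}{47087}$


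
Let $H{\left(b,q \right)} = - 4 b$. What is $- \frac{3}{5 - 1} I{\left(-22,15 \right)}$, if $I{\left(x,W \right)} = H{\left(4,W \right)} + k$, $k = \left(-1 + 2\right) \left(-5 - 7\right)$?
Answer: $21$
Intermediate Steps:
$k = -12$ ($k = 1 \left(-12\right) = -12$)
$I{\left(x,W \right)} = -28$ ($I{\left(x,W \right)} = \left(-4\right) 4 - 12 = -16 - 12 = -28$)
$- \frac{3}{5 - 1} I{\left(-22,15 \right)} = - \frac{3}{5 - 1} \left(-28\right) = - \frac{3}{4} \left(-28\right) = \left(-3\right) \frac{1}{4} \left(-28\right) = \left(- \frac{3}{4}\right) \left(-28\right) = 21$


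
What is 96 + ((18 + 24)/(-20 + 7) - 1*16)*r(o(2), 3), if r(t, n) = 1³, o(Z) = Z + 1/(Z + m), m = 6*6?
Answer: 998/13 ≈ 76.769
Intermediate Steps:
m = 36
o(Z) = Z + 1/(36 + Z) (o(Z) = Z + 1/(Z + 36) = Z + 1/(36 + Z))
r(t, n) = 1
96 + ((18 + 24)/(-20 + 7) - 1*16)*r(o(2), 3) = 96 + ((18 + 24)/(-20 + 7) - 1*16)*1 = 96 + (42/(-13) - 16)*1 = 96 + (42*(-1/13) - 16)*1 = 96 + (-42/13 - 16)*1 = 96 - 250/13*1 = 96 - 250/13 = 998/13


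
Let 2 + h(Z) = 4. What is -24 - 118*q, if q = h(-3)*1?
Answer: -260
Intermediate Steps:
h(Z) = 2 (h(Z) = -2 + 4 = 2)
q = 2 (q = 2*1 = 2)
-24 - 118*q = -24 - 118*2 = -24 - 236 = -260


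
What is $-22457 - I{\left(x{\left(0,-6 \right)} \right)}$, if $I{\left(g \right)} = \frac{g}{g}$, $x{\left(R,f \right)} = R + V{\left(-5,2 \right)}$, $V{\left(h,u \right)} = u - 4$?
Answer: $-22458$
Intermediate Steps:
$V{\left(h,u \right)} = -4 + u$ ($V{\left(h,u \right)} = u - 4 = -4 + u$)
$x{\left(R,f \right)} = -2 + R$ ($x{\left(R,f \right)} = R + \left(-4 + 2\right) = R - 2 = -2 + R$)
$I{\left(g \right)} = 1$
$-22457 - I{\left(x{\left(0,-6 \right)} \right)} = -22457 - 1 = -22458$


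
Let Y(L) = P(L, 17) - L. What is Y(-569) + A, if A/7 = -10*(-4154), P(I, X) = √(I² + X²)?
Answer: 291349 + 5*√12962 ≈ 2.9192e+5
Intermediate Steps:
Y(L) = √(289 + L²) - L (Y(L) = √(L² + 17²) - L = √(L² + 289) - L = √(289 + L²) - L)
A = 290780 (A = 7*(-10*(-4154)) = 7*41540 = 290780)
Y(-569) + A = (√(289 + (-569)²) - 1*(-569)) + 290780 = (√(289 + 323761) + 569) + 290780 = (√324050 + 569) + 290780 = (5*√12962 + 569) + 290780 = (569 + 5*√12962) + 290780 = 291349 + 5*√12962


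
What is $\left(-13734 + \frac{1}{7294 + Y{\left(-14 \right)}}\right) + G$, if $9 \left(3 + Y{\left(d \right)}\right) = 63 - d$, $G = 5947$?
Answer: $- \frac{511574743}{65696} \approx -7787.0$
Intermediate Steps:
$Y{\left(d \right)} = 4 - \frac{d}{9}$ ($Y{\left(d \right)} = -3 + \frac{63 - d}{9} = -3 - \left(-7 + \frac{d}{9}\right) = 4 - \frac{d}{9}$)
$\left(-13734 + \frac{1}{7294 + Y{\left(-14 \right)}}\right) + G = \left(-13734 + \frac{1}{7294 + \left(4 - - \frac{14}{9}\right)}\right) + 5947 = \left(-13734 + \frac{1}{7294 + \left(4 + \frac{14}{9}\right)}\right) + 5947 = \left(-13734 + \frac{1}{7294 + \frac{50}{9}}\right) + 5947 = \left(-13734 + \frac{1}{\frac{65696}{9}}\right) + 5947 = \left(-13734 + \frac{9}{65696}\right) + 5947 = - \frac{902268855}{65696} + 5947 = - \frac{511574743}{65696}$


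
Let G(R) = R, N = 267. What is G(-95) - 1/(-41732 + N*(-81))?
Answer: -6019104/63359 ≈ -95.000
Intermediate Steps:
G(-95) - 1/(-41732 + N*(-81)) = -95 - 1/(-41732 + 267*(-81)) = -95 - 1/(-41732 - 21627) = -95 - 1/(-63359) = -95 - 1*(-1/63359) = -95 + 1/63359 = -6019104/63359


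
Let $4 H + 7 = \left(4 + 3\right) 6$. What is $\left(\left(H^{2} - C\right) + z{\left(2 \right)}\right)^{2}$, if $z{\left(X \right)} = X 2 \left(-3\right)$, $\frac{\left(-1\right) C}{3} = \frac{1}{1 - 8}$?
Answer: $\frac{51595489}{12544} \approx 4113.2$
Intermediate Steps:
$C = \frac{3}{7}$ ($C = - \frac{3}{1 - 8} = - \frac{3}{-7} = \left(-3\right) \left(- \frac{1}{7}\right) = \frac{3}{7} \approx 0.42857$)
$z{\left(X \right)} = - 6 X$ ($z{\left(X \right)} = 2 X \left(-3\right) = - 6 X$)
$H = \frac{35}{4}$ ($H = - \frac{7}{4} + \frac{\left(4 + 3\right) 6}{4} = - \frac{7}{4} + \frac{7 \cdot 6}{4} = - \frac{7}{4} + \frac{1}{4} \cdot 42 = - \frac{7}{4} + \frac{21}{2} = \frac{35}{4} \approx 8.75$)
$\left(\left(H^{2} - C\right) + z{\left(2 \right)}\right)^{2} = \left(\left(\left(\frac{35}{4}\right)^{2} - \frac{3}{7}\right) - 12\right)^{2} = \left(\left(\frac{1225}{16} - \frac{3}{7}\right) - 12\right)^{2} = \left(\frac{8527}{112} - 12\right)^{2} = \left(\frac{7183}{112}\right)^{2} = \frac{51595489}{12544}$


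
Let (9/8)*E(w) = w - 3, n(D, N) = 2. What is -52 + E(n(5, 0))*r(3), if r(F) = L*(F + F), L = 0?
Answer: -52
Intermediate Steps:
r(F) = 0 (r(F) = 0*(F + F) = 0*(2*F) = 0)
E(w) = -8/3 + 8*w/9 (E(w) = 8*(w - 3)/9 = 8*(-3 + w)/9 = -8/3 + 8*w/9)
-52 + E(n(5, 0))*r(3) = -52 + (-8/3 + (8/9)*2)*0 = -52 + (-8/3 + 16/9)*0 = -52 - 8/9*0 = -52 + 0 = -52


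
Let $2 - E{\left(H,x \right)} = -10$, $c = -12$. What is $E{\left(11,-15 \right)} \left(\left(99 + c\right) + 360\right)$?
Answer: $5364$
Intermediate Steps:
$E{\left(H,x \right)} = 12$ ($E{\left(H,x \right)} = 2 - -10 = 2 + 10 = 12$)
$E{\left(11,-15 \right)} \left(\left(99 + c\right) + 360\right) = 12 \left(\left(99 - 12\right) + 360\right) = 12 \left(87 + 360\right) = 12 \cdot 447 = 5364$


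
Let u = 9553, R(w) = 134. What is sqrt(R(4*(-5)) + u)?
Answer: sqrt(9687) ≈ 98.423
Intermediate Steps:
sqrt(R(4*(-5)) + u) = sqrt(134 + 9553) = sqrt(9687)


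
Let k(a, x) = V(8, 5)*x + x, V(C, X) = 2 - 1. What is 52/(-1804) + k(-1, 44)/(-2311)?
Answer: -69731/1042261 ≈ -0.066904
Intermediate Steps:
V(C, X) = 1
k(a, x) = 2*x (k(a, x) = 1*x + x = x + x = 2*x)
52/(-1804) + k(-1, 44)/(-2311) = 52/(-1804) + (2*44)/(-2311) = 52*(-1/1804) + 88*(-1/2311) = -13/451 - 88/2311 = -69731/1042261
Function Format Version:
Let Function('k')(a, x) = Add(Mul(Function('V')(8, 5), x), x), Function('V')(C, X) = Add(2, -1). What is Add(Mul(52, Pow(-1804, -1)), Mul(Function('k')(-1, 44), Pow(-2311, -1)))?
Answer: Rational(-69731, 1042261) ≈ -0.066904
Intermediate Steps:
Function('V')(C, X) = 1
Function('k')(a, x) = Mul(2, x) (Function('k')(a, x) = Add(Mul(1, x), x) = Add(x, x) = Mul(2, x))
Add(Mul(52, Pow(-1804, -1)), Mul(Function('k')(-1, 44), Pow(-2311, -1))) = Add(Mul(52, Pow(-1804, -1)), Mul(Mul(2, 44), Pow(-2311, -1))) = Add(Mul(52, Rational(-1, 1804)), Mul(88, Rational(-1, 2311))) = Add(Rational(-13, 451), Rational(-88, 2311)) = Rational(-69731, 1042261)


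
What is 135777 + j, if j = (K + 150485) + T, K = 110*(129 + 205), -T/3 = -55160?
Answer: 488482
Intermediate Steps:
T = 165480 (T = -3*(-55160) = 165480)
K = 36740 (K = 110*334 = 36740)
j = 352705 (j = (36740 + 150485) + 165480 = 187225 + 165480 = 352705)
135777 + j = 135777 + 352705 = 488482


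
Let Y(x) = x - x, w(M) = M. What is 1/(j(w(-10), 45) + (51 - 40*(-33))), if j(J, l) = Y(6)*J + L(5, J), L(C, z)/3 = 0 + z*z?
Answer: 1/1671 ≈ 0.00059844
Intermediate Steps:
L(C, z) = 3*z² (L(C, z) = 3*(0 + z*z) = 3*(0 + z²) = 3*z²)
Y(x) = 0
j(J, l) = 3*J² (j(J, l) = 0*J + 3*J² = 0 + 3*J² = 3*J²)
1/(j(w(-10), 45) + (51 - 40*(-33))) = 1/(3*(-10)² + (51 - 40*(-33))) = 1/(3*100 + (51 + 1320)) = 1/(300 + 1371) = 1/1671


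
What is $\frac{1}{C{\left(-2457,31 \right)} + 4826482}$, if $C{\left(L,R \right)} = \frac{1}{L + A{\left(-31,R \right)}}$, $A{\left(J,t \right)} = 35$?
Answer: $\frac{2422}{11689739403} \approx 2.0719 \cdot 10^{-7}$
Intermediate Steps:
$C{\left(L,R \right)} = \frac{1}{35 + L}$ ($C{\left(L,R \right)} = \frac{1}{L + 35} = \frac{1}{35 + L}$)
$\frac{1}{C{\left(-2457,31 \right)} + 4826482} = \frac{1}{\frac{1}{35 - 2457} + 4826482} = \frac{1}{\frac{1}{-2422} + 4826482} = \frac{1}{- \frac{1}{2422} + 4826482} = \frac{1}{\frac{11689739403}{2422}} = \frac{2422}{11689739403}$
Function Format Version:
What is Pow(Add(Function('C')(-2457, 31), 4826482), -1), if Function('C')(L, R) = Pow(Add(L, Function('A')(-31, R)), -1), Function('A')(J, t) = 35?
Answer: Rational(2422, 11689739403) ≈ 2.0719e-7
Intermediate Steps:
Function('C')(L, R) = Pow(Add(35, L), -1) (Function('C')(L, R) = Pow(Add(L, 35), -1) = Pow(Add(35, L), -1))
Pow(Add(Function('C')(-2457, 31), 4826482), -1) = Pow(Add(Pow(Add(35, -2457), -1), 4826482), -1) = Pow(Add(Pow(-2422, -1), 4826482), -1) = Pow(Add(Rational(-1, 2422), 4826482), -1) = Pow(Rational(11689739403, 2422), -1) = Rational(2422, 11689739403)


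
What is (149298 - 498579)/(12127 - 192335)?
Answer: 349281/180208 ≈ 1.9382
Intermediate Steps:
(149298 - 498579)/(12127 - 192335) = -349281/(-180208) = -349281*(-1/180208) = 349281/180208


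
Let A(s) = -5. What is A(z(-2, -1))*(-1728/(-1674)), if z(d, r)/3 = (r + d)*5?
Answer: -160/31 ≈ -5.1613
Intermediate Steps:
z(d, r) = 15*d + 15*r (z(d, r) = 3*((r + d)*5) = 3*((d + r)*5) = 3*(5*d + 5*r) = 15*d + 15*r)
A(z(-2, -1))*(-1728/(-1674)) = -(-8640)/(-1674) = -(-8640)*(-1)/1674 = -5*32/31 = -160/31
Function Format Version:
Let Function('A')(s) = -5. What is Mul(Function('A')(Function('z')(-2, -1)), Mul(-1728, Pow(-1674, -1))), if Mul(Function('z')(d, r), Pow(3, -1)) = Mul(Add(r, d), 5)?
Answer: Rational(-160, 31) ≈ -5.1613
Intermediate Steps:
Function('z')(d, r) = Add(Mul(15, d), Mul(15, r)) (Function('z')(d, r) = Mul(3, Mul(Add(r, d), 5)) = Mul(3, Mul(Add(d, r), 5)) = Mul(3, Add(Mul(5, d), Mul(5, r))) = Add(Mul(15, d), Mul(15, r)))
Mul(Function('A')(Function('z')(-2, -1)), Mul(-1728, Pow(-1674, -1))) = Mul(-5, Mul(-1728, Pow(-1674, -1))) = Mul(-5, Mul(-1728, Rational(-1, 1674))) = Mul(-5, Rational(32, 31)) = Rational(-160, 31)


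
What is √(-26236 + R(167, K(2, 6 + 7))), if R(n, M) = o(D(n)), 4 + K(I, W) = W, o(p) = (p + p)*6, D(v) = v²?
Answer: 4*√19277 ≈ 555.37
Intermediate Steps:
o(p) = 12*p (o(p) = (2*p)*6 = 12*p)
K(I, W) = -4 + W
R(n, M) = 12*n²
√(-26236 + R(167, K(2, 6 + 7))) = √(-26236 + 12*167²) = √(-26236 + 12*27889) = √(-26236 + 334668) = √308432 = 4*√19277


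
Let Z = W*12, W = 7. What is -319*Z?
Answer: -26796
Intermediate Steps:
Z = 84 (Z = 7*12 = 84)
-319*Z = -319*84 = -26796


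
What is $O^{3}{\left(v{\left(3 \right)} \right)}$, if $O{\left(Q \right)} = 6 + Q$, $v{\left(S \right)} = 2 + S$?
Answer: $1331$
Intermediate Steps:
$O^{3}{\left(v{\left(3 \right)} \right)} = \left(6 + \left(2 + 3\right)\right)^{3} = \left(6 + 5\right)^{3} = 11^{3} = 1331$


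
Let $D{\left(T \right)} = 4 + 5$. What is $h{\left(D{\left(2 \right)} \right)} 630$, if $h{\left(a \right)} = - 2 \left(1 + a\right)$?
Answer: $-12600$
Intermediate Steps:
$D{\left(T \right)} = 9$
$h{\left(a \right)} = -2 - 2 a$
$h{\left(D{\left(2 \right)} \right)} 630 = \left(-2 - 18\right) 630 = \left(-20\right) 630 = -12600$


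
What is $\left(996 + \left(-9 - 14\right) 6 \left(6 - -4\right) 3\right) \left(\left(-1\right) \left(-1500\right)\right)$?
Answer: $-4716000$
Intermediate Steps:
$\left(996 + \left(-9 - 14\right) 6 \left(6 - -4\right) 3\right) \left(\left(-1\right) \left(-1500\right)\right) = \left(996 - 23 \cdot 6 \left(6 + 4\right) 3\right) 1500 = \left(996 - 23 \cdot 6 \cdot 10 \cdot 3\right) 1500 = \left(996 - 23 \cdot 60 \cdot 3\right) 1500 = \left(996 - 4140\right) 1500 = \left(-3144\right) 1500 = -4716000$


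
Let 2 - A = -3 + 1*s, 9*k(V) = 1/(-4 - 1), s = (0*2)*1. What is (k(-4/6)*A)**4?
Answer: 1/6561 ≈ 0.00015242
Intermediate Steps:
s = 0 (s = 0*1 = 0)
k(V) = -1/45 (k(V) = 1/(9*(-4 - 1)) = (1/9)/(-5) = (1/9)*(-1/5) = -1/45)
A = 5 (A = 2 - (-3 + 1*0) = 2 - (-3 + 0) = 2 - 1*(-3) = 2 + 3 = 5)
(k(-4/6)*A)**4 = (-1/45*5)**4 = (-1/9)**4 = 1/6561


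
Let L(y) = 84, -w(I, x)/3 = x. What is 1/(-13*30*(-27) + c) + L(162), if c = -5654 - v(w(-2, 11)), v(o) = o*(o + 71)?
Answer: 514921/6130 ≈ 84.000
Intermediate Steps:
w(I, x) = -3*x
v(o) = o*(71 + o)
c = -4400 (c = -5654 - (-3*11)*(71 - 3*11) = -5654 - (-33)*(71 - 33) = -5654 - (-33)*38 = -5654 - 1*(-1254) = -5654 + 1254 = -4400)
1/(-13*30*(-27) + c) + L(162) = 1/(-13*30*(-27) - 4400) + 84 = 1/(-390*(-27) - 4400) + 84 = 1/(10530 - 4400) + 84 = 1/6130 + 84 = 514921/6130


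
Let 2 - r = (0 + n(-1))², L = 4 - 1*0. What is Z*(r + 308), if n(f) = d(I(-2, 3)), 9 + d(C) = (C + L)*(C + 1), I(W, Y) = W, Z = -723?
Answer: -136647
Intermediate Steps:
L = 4 (L = 4 + 0 = 4)
d(C) = -9 + (1 + C)*(4 + C) (d(C) = -9 + (C + 4)*(C + 1) = -9 + (4 + C)*(1 + C) = -9 + (1 + C)*(4 + C))
n(f) = -11 (n(f) = -5 + (-2)² + 5*(-2) = -5 + 4 - 10 = -11)
r = -119 (r = 2 - (0 - 11)² = 2 - 1*(-11)² = 2 - 1*121 = 2 - 121 = -119)
Z*(r + 308) = -723*(-119 + 308) = -723*189 = -136647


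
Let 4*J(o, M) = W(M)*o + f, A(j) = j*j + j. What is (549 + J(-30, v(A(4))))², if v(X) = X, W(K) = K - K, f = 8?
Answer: 303601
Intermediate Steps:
W(K) = 0
A(j) = j + j² (A(j) = j² + j = j + j²)
J(o, M) = 2 (J(o, M) = (0*o + 8)/4 = (0 + 8)/4 = (¼)*8 = 2)
(549 + J(-30, v(A(4))))² = (549 + 2)² = 551² = 303601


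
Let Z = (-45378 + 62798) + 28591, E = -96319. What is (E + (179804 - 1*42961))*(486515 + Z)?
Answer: 21580083624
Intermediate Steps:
Z = 46011 (Z = 17420 + 28591 = 46011)
(E + (179804 - 1*42961))*(486515 + Z) = (-96319 + (179804 - 1*42961))*(486515 + 46011) = (-96319 + (179804 - 42961))*532526 = (-96319 + 136843)*532526 = 40524*532526 = 21580083624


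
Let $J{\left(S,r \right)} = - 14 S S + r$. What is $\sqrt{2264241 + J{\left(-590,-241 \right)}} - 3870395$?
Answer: $-3870395 + 10 i \sqrt{26094} \approx -3.8704 \cdot 10^{6} + 1615.4 i$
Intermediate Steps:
$J{\left(S,r \right)} = r - 14 S^{2}$ ($J{\left(S,r \right)} = - 14 S^{2} + r = r - 14 S^{2}$)
$\sqrt{2264241 + J{\left(-590,-241 \right)}} - 3870395 = \sqrt{2264241 - \left(241 + 14 \left(-590\right)^{2}\right)} - 3870395 = \sqrt{2264241 - 4873641} - 3870395 = \sqrt{-2609400} - 3870395 = 10 i \sqrt{26094} - 3870395 = -3870395 + 10 i \sqrt{26094}$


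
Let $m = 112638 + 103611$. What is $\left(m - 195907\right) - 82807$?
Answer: $-62465$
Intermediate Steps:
$m = 216249$
$\left(m - 195907\right) - 82807 = \left(216249 - 195907\right) - 82807 = 20342 - 82807 = -62465$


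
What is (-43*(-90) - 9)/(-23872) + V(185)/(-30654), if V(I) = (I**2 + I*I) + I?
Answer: -878404907/365886144 ≈ -2.4008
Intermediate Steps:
V(I) = I + 2*I**2 (V(I) = (I**2 + I**2) + I = 2*I**2 + I = I + 2*I**2)
(-43*(-90) - 9)/(-23872) + V(185)/(-30654) = (-43*(-90) - 9)/(-23872) + (185*(1 + 2*185))/(-30654) = (3870 - 9)*(-1/23872) + (185*(1 + 370))*(-1/30654) = 3861*(-1/23872) + (185*371)*(-1/30654) = -3861/23872 + 68635*(-1/30654) = -3861/23872 - 68635/30654 = -878404907/365886144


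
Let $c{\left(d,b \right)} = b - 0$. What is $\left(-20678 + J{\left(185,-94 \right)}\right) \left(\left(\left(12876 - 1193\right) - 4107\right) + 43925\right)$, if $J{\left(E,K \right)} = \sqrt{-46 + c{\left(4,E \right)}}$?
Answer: $-1064937678 + 51501 \sqrt{139} \approx -1.0643 \cdot 10^{9}$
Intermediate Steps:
$c{\left(d,b \right)} = b$ ($c{\left(d,b \right)} = b + 0 = b$)
$J{\left(E,K \right)} = \sqrt{-46 + E}$
$\left(-20678 + J{\left(185,-94 \right)}\right) \left(\left(\left(12876 - 1193\right) - 4107\right) + 43925\right) = \left(-20678 + \sqrt{-46 + 185}\right) \left(\left(\left(12876 - 1193\right) - 4107\right) + 43925\right) = \left(-20678 + \sqrt{139}\right) \left(\left(11683 - 4107\right) + 43925\right) = \left(-20678 + \sqrt{139}\right) \left(7576 + 43925\right) = \left(-20678 + \sqrt{139}\right) 51501 = -1064937678 + 51501 \sqrt{139}$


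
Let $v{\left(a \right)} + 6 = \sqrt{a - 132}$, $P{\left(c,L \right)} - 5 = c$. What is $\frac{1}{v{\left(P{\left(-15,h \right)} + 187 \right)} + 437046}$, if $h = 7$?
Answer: $\frac{9712}{4244532479} - \frac{\sqrt{5}}{63667987185} \approx 2.2881 \cdot 10^{-6}$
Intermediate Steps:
$P{\left(c,L \right)} = 5 + c$
$v{\left(a \right)} = -6 + \sqrt{-132 + a}$ ($v{\left(a \right)} = -6 + \sqrt{a - 132} = -6 + \sqrt{-132 + a}$)
$\frac{1}{v{\left(P{\left(-15,h \right)} + 187 \right)} + 437046} = \frac{1}{\left(-6 + \sqrt{-132 + \left(\left(5 - 15\right) + 187\right)}\right) + 437046} = \frac{1}{\left(-6 + \sqrt{-132 + \left(-10 + 187\right)}\right) + 437046} = \frac{1}{\left(-6 + \sqrt{-132 + 177}\right) + 437046} = \frac{1}{\left(-6 + \sqrt{45}\right) + 437046} = \frac{1}{\left(-6 + 3 \sqrt{5}\right) + 437046} = \frac{1}{437040 + 3 \sqrt{5}}$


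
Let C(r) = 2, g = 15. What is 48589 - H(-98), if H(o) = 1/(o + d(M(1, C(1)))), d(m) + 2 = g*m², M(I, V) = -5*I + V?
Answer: 1700614/35 ≈ 48589.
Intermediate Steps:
M(I, V) = V - 5*I
d(m) = -2 + 15*m²
H(o) = 1/(133 + o) (H(o) = 1/(o + (-2 + 15*(2 - 5*1)²)) = 1/(o + (-2 + 15*(2 - 5)²)) = 1/(o + (-2 + 15*(-3)²)) = 1/(o + (-2 + 15*9)) = 1/(o + (-2 + 135)) = 1/(o + 133) = 1/(133 + o))
48589 - H(-98) = 48589 - 1/(133 - 98) = 48589 - 1/35 = 1700614/35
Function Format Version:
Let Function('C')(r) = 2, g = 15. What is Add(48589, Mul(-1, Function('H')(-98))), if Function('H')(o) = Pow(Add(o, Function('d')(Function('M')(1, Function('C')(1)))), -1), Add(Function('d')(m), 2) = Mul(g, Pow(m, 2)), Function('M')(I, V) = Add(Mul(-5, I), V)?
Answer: Rational(1700614, 35) ≈ 48589.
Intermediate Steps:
Function('M')(I, V) = Add(V, Mul(-5, I))
Function('d')(m) = Add(-2, Mul(15, Pow(m, 2)))
Function('H')(o) = Pow(Add(133, o), -1) (Function('H')(o) = Pow(Add(o, Add(-2, Mul(15, Pow(Add(2, Mul(-5, 1)), 2)))), -1) = Pow(Add(o, Add(-2, Mul(15, Pow(Add(2, -5), 2)))), -1) = Pow(Add(o, Add(-2, Mul(15, Pow(-3, 2)))), -1) = Pow(Add(o, Add(-2, Mul(15, 9))), -1) = Pow(Add(o, Add(-2, 135)), -1) = Pow(Add(o, 133), -1) = Pow(Add(133, o), -1))
Add(48589, Mul(-1, Function('H')(-98))) = Add(48589, Mul(-1, Pow(Add(133, -98), -1))) = Add(48589, Mul(-1, Pow(35, -1))) = Add(48589, Mul(-1, Rational(1, 35))) = Add(48589, Rational(-1, 35)) = Rational(1700614, 35)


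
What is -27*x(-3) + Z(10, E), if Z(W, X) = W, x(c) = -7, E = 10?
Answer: 199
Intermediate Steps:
-27*x(-3) + Z(10, E) = -27*(-7) + 10 = 189 + 10 = 199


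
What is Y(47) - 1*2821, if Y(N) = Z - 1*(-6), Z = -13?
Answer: -2828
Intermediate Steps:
Y(N) = -7 (Y(N) = -13 - 1*(-6) = -13 + 6 = -7)
Y(47) - 1*2821 = -7 - 1*2821 = -7 - 2821 = -2828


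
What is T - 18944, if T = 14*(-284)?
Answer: -22920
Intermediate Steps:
T = -3976
T - 18944 = -3976 - 18944 = -22920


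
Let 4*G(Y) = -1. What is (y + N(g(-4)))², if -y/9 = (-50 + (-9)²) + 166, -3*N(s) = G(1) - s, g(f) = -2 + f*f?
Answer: 50027329/16 ≈ 3.1267e+6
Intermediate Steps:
G(Y) = -¼ (G(Y) = (¼)*(-1) = -¼)
g(f) = -2 + f²
N(s) = 1/12 + s/3 (N(s) = -(-¼ - s)/3 = 1/12 + s/3)
y = -1773 (y = -9*((-50 + (-9)²) + 166) = -9*((-50 + 81) + 166) = -9*(31 + 166) = -9*197 = -1773)
(y + N(g(-4)))² = (-1773 + (1/12 + (-2 + (-4)²)/3))² = (-1773 + (1/12 + (-2 + 16)/3))² = (-1773 + (1/12 + (⅓)*14))² = (-1773 + (1/12 + 14/3))² = (-1773 + 19/4)² = (-7073/4)² = 50027329/16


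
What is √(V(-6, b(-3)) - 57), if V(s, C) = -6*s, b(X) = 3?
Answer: I*√21 ≈ 4.5826*I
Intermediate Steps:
√(V(-6, b(-3)) - 57) = √(-6*(-6) - 57) = √(36 - 57) = √(-21) = I*√21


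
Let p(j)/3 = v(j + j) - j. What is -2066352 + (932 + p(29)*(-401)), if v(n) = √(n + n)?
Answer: -2030533 - 2406*√29 ≈ -2.0435e+6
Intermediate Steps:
v(n) = √2*√n (v(n) = √(2*n) = √2*√n)
p(j) = -3*j + 6*√j (p(j) = 3*(√2*√(j + j) - j) = 3*(√2*√(2*j) - j) = 3*(√2*(√2*√j) - j) = 3*(2*√j - j) = 3*(-j + 2*√j) = -3*j + 6*√j)
-2066352 + (932 + p(29)*(-401)) = -2066352 + (932 + (-3*29 + 6*√29)*(-401)) = -2066352 + (932 + (-87 + 6*√29)*(-401)) = -2066352 + (932 + (34887 - 2406*√29)) = -2066352 + (35819 - 2406*√29) = -2030533 - 2406*√29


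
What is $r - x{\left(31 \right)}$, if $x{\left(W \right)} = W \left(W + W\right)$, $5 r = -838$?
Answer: $- \frac{10448}{5} \approx -2089.6$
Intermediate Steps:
$r = - \frac{838}{5}$ ($r = \frac{1}{5} \left(-838\right) = - \frac{838}{5} \approx -167.6$)
$x{\left(W \right)} = 2 W^{2}$ ($x{\left(W \right)} = W 2 W = 2 W^{2}$)
$r - x{\left(31 \right)} = - \frac{838}{5} - 2 \cdot 31^{2} = - \frac{838}{5} - 2 \cdot 961 = - \frac{838}{5} - 1922 = - \frac{10448}{5}$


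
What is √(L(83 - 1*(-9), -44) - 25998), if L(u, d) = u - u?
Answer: I*√25998 ≈ 161.24*I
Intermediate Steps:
L(u, d) = 0
√(L(83 - 1*(-9), -44) - 25998) = √(0 - 25998) = √(-25998) = I*√25998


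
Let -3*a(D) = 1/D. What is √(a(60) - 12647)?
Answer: I*√11382305/30 ≈ 112.46*I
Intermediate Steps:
a(D) = -1/(3*D)
√(a(60) - 12647) = √(-⅓/60 - 12647) = √(-⅓*1/60 - 12647) = √(-1/180 - 12647) = √(-2276461/180) = I*√11382305/30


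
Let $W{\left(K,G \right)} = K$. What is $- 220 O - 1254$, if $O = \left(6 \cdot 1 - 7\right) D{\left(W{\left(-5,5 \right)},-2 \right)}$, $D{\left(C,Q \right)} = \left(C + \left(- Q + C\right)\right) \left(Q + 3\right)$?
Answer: $-3014$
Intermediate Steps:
$D{\left(C,Q \right)} = \left(3 + Q\right) \left(- Q + 2 C\right)$ ($D{\left(C,Q \right)} = \left(C + \left(C - Q\right)\right) \left(3 + Q\right) = \left(- Q + 2 C\right) \left(3 + Q\right) = \left(3 + Q\right) \left(- Q + 2 C\right)$)
$O = 8$ ($O = \left(6 \cdot 1 - 7\right) \left(- \left(-2\right)^{2} - -6 + 6 \left(-5\right) + 2 \left(-5\right) \left(-2\right)\right) = \left(6 - 7\right) \left(\left(-1\right) 4 + 6 - 30 + 20\right) = - (-4 + 6 - 30 + 20) = \left(-1\right) \left(-8\right) = 8$)
$- 220 O - 1254 = \left(-220\right) 8 - 1254 = -1760 - 1254 = -3014$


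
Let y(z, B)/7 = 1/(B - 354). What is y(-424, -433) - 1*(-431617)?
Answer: 339682572/787 ≈ 4.3162e+5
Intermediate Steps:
y(z, B) = 7/(-354 + B) (y(z, B) = 7/(B - 354) = 7/(-354 + B))
y(-424, -433) - 1*(-431617) = 7/(-354 - 433) - 1*(-431617) = 7/(-787) + 431617 = 7*(-1/787) + 431617 = -7/787 + 431617 = 339682572/787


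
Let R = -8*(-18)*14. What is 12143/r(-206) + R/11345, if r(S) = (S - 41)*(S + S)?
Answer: 342918559/1154512580 ≈ 0.29702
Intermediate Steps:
r(S) = 2*S*(-41 + S) (r(S) = (-41 + S)*(2*S) = 2*S*(-41 + S))
R = 2016 (R = 144*14 = 2016)
12143/r(-206) + R/11345 = 12143/((2*(-206)*(-41 - 206))) + 2016/11345 = 12143/((2*(-206)*(-247))) + 2016*(1/11345) = 12143/101764 + 2016/11345 = 342918559/1154512580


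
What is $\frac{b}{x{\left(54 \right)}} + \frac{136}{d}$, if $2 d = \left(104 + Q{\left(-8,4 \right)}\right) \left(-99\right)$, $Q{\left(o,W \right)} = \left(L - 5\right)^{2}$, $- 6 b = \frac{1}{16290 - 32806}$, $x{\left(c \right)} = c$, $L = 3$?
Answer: $- \frac{4492319}{176589072} \approx -0.025439$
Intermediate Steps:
$b = \frac{1}{99096}$ ($b = - \frac{1}{6 \left(16290 - 32806\right)} = - \frac{1}{6 \left(-16516\right)} = \left(- \frac{1}{6}\right) \left(- \frac{1}{16516}\right) = \frac{1}{99096} \approx 1.0091 \cdot 10^{-5}$)
$Q{\left(o,W \right)} = 4$ ($Q{\left(o,W \right)} = \left(3 - 5\right)^{2} = \left(-2\right)^{2} = 4$)
$d = -5346$ ($d = \frac{\left(104 + 4\right) \left(-99\right)}{2} = \frac{108 \left(-99\right)}{2} = \frac{1}{2} \left(-10692\right) = -5346$)
$\frac{b}{x{\left(54 \right)}} + \frac{136}{d} = \frac{1}{99096 \cdot 54} + \frac{136}{-5346} = \frac{1}{99096} \cdot \frac{1}{54} + 136 \left(- \frac{1}{5346}\right) = \frac{1}{5351184} - \frac{68}{2673} = - \frac{4492319}{176589072}$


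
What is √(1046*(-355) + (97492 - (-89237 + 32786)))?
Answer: I*√217387 ≈ 466.25*I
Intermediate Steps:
√(1046*(-355) + (97492 - (-89237 + 32786))) = √(-371330 + (97492 - 1*(-56451))) = √(-371330 + (97492 + 56451)) = √(-371330 + 153943) = √(-217387) = I*√217387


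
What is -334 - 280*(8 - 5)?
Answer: -1174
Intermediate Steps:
-334 - 280*(8 - 5) = -334 - 280*3 = -334 - 840 = -1174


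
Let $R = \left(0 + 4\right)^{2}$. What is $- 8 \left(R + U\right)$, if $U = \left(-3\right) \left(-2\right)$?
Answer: $-176$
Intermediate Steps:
$U = 6$
$R = 16$ ($R = 4^{2} = 16$)
$- 8 \left(R + U\right) = - 8 \left(16 + 6\right) = \left(-8\right) 22 = -176$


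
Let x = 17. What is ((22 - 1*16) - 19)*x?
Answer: -221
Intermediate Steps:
((22 - 1*16) - 19)*x = ((22 - 1*16) - 19)*17 = ((22 - 16) - 19)*17 = (6 - 19)*17 = -13*17 = -221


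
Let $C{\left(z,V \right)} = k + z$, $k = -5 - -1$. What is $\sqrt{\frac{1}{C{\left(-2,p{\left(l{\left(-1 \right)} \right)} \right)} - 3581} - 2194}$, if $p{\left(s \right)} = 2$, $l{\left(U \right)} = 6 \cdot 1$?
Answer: $\frac{9 i \sqrt{348509333}}{3587} \approx 46.84 i$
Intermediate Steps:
$l{\left(U \right)} = 6$
$k = -4$ ($k = -5 + 1 = -4$)
$C{\left(z,V \right)} = -4 + z$
$\sqrt{\frac{1}{C{\left(-2,p{\left(l{\left(-1 \right)} \right)} \right)} - 3581} - 2194} = \sqrt{\frac{1}{\left(-4 - 2\right) - 3581} - 2194} = \sqrt{\frac{1}{-6 - 3581} - 2194} = \sqrt{\frac{1}{-3587} - 2194} = \sqrt{- \frac{1}{3587} - 2194} = \sqrt{- \frac{7869879}{3587}} = \frac{9 i \sqrt{348509333}}{3587}$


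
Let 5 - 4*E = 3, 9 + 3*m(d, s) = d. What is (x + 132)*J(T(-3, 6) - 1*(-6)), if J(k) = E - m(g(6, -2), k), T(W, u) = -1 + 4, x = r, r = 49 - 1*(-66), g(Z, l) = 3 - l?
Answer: 2717/6 ≈ 452.83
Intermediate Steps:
r = 115 (r = 49 + 66 = 115)
x = 115
T(W, u) = 3
m(d, s) = -3 + d/3
E = 1/2 (E = 5/4 - 1/4*3 = 5/4 - 3/4 = 1/2 ≈ 0.50000)
J(k) = 11/6 (J(k) = 1/2 - (-3 + (3 - 1*(-2))/3) = 1/2 - (-3 + (3 + 2)/3) = 1/2 - (-3 + (1/3)*5) = 1/2 - (-3 + 5/3) = 1/2 - 1*(-4/3) = 1/2 + 4/3 = 11/6)
(x + 132)*J(T(-3, 6) - 1*(-6)) = (115 + 132)*(11/6) = 247*(11/6) = 2717/6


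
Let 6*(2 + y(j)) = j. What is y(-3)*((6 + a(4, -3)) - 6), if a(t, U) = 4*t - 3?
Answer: -65/2 ≈ -32.500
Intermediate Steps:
a(t, U) = -3 + 4*t
y(j) = -2 + j/6
y(-3)*((6 + a(4, -3)) - 6) = (-2 + (⅙)*(-3))*((6 + (-3 + 4*4)) - 6) = (-2 - ½)*((6 + (-3 + 16)) - 6) = -5*((6 + 13) - 6)/2 = -5*(19 - 6)/2 = -5/2*13 = -65/2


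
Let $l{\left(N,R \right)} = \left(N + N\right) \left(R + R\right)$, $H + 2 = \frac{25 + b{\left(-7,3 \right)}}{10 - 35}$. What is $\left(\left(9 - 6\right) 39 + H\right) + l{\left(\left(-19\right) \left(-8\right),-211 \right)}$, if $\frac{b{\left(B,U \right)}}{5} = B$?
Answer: $- \frac{640863}{5} \approx -1.2817 \cdot 10^{5}$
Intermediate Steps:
$b{\left(B,U \right)} = 5 B$
$H = - \frac{8}{5}$ ($H = -2 + \frac{25 + 5 \left(-7\right)}{10 - 35} = -2 + \frac{25 - 35}{-25} = -2 - - \frac{2}{5} = -2 + \frac{2}{5} = - \frac{8}{5} \approx -1.6$)
$l{\left(N,R \right)} = 4 N R$ ($l{\left(N,R \right)} = 2 N 2 R = 4 N R$)
$\left(\left(9 - 6\right) 39 + H\right) + l{\left(\left(-19\right) \left(-8\right),-211 \right)} = \left(\left(9 - 6\right) 39 - \frac{8}{5}\right) + 4 \left(\left(-19\right) \left(-8\right)\right) \left(-211\right) = \left(3 \cdot 39 - \frac{8}{5}\right) + 4 \cdot 152 \left(-211\right) = \left(117 - \frac{8}{5}\right) - 128288 = \frac{577}{5} - 128288 = - \frac{640863}{5}$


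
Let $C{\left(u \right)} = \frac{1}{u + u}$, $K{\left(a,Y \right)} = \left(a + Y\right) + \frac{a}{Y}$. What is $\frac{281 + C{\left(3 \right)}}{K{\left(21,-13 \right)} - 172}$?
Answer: $- \frac{21931}{12918} \approx -1.6977$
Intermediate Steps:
$K{\left(a,Y \right)} = Y + a + \frac{a}{Y}$ ($K{\left(a,Y \right)} = \left(Y + a\right) + \frac{a}{Y} = Y + a + \frac{a}{Y}$)
$C{\left(u \right)} = \frac{1}{2 u}$
$\frac{281 + C{\left(3 \right)}}{K{\left(21,-13 \right)} - 172} = \frac{281 + \frac{1}{2 \cdot 3}}{\left(-13 + 21 + \frac{21}{-13}\right) - 172} = \frac{281 + \frac{1}{2} \cdot \frac{1}{3}}{\left(-13 + 21 + 21 \left(- \frac{1}{13}\right)\right) - 172} = \frac{281 + \frac{1}{6}}{\left(-13 + 21 - \frac{21}{13}\right) - 172} = \frac{1687}{6 \left(\frac{83}{13} - 172\right)} = \frac{1687}{6 \left(- \frac{2153}{13}\right)} = \frac{1687}{6} \left(- \frac{13}{2153}\right) = - \frac{21931}{12918}$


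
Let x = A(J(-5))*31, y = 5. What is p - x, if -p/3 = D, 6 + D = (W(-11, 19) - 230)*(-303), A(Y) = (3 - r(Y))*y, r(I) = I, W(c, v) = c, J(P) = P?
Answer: -220291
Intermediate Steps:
A(Y) = 15 - 5*Y (A(Y) = (3 - Y)*5 = 15 - 5*Y)
x = 1240 (x = (15 - 5*(-5))*31 = (15 + 25)*31 = 40*31 = 1240)
D = 73017 (D = -6 + (-11 - 230)*(-303) = -6 - 241*(-303) = -6 + 73023 = 73017)
p = -219051 (p = -3*73017 = -219051)
p - x = -219051 - 1*1240 = -219051 - 1240 = -220291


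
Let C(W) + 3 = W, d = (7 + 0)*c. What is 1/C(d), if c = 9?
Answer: 1/60 ≈ 0.016667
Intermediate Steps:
d = 63 (d = (7 + 0)*9 = 7*9 = 63)
C(W) = -3 + W
1/C(d) = 1/(-3 + 63) = 1/60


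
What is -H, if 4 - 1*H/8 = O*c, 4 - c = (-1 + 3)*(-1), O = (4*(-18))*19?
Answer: -65696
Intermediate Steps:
O = -1368 (O = -72*19 = -1368)
c = 6 (c = 4 - (-1 + 3)*(-1) = 4 - 2*(-1) = 4 - 1*(-2) = 4 + 2 = 6)
H = 65696 (H = 32 - (-10944)*6 = 32 - 8*(-8208) = 32 + 65664 = 65696)
-H = -1*65696 = -65696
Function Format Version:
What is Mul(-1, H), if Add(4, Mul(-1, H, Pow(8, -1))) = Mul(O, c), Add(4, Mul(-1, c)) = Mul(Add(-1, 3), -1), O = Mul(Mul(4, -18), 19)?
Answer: -65696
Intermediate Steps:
O = -1368 (O = Mul(-72, 19) = -1368)
c = 6 (c = Add(4, Mul(-1, Mul(Add(-1, 3), -1))) = Add(4, Mul(-1, Mul(2, -1))) = Add(4, Mul(-1, -2)) = Add(4, 2) = 6)
H = 65696 (H = Add(32, Mul(-8, Mul(-1368, 6))) = Add(32, Mul(-8, -8208)) = Add(32, 65664) = 65696)
Mul(-1, H) = Mul(-1, 65696) = -65696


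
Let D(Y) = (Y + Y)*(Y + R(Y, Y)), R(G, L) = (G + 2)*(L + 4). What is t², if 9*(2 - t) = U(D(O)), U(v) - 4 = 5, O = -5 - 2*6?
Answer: 1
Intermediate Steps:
R(G, L) = (2 + G)*(4 + L)
O = -17 (O = -5 - 12 = -17)
D(Y) = 2*Y*(8 + Y² + 7*Y) (D(Y) = (Y + Y)*(Y + (8 + 2*Y + 4*Y + Y*Y)) = (2*Y)*(Y + (8 + 2*Y + 4*Y + Y²)) = (2*Y)*(Y + (8 + Y² + 6*Y)) = (2*Y)*(8 + Y² + 7*Y) = 2*Y*(8 + Y² + 7*Y))
U(v) = 9 (U(v) = 4 + 5 = 9)
t = 1 (t = 2 - ⅑*9 = 2 - 1 = 1)
t² = 1² = 1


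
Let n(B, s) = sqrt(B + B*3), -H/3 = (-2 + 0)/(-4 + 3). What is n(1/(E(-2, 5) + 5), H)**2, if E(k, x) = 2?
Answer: 4/7 ≈ 0.57143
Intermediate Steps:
H = -6 (H = -3*(-2 + 0)/(-4 + 3) = -(-6)/(-1) = -(-6)*(-1) = -3*2 = -6)
n(B, s) = 2*sqrt(B) (n(B, s) = sqrt(B + 3*B) = sqrt(4*B) = 2*sqrt(B))
n(1/(E(-2, 5) + 5), H)**2 = (2*sqrt(1/(2 + 5)))**2 = (2*sqrt(1/7))**2 = (2*(sqrt(7)/7))**2 = (2*sqrt(7)/7)**2 = 4/7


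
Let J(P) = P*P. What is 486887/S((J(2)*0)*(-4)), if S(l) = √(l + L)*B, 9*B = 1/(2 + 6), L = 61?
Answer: 35055864*√61/61 ≈ 4.4884e+6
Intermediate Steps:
J(P) = P²
B = 1/72 (B = 1/(9*(2 + 6)) = (⅑)/8 = (⅑)*(⅛) = 1/72 ≈ 0.013889)
S(l) = √(61 + l)/72 (S(l) = √(l + 61)*(1/72) = √(61 + l)*(1/72) = √(61 + l)/72)
486887/S((J(2)*0)*(-4)) = 486887/((√(61 + (2²*0)*(-4))/72)) = 486887/((√(61 + (4*0)*(-4))/72)) = 486887/((√(61 + 0*(-4))/72)) = 486887/((√(61 + 0)/72)) = 486887/((√61/72)) = 486887*(72*√61/61) = 35055864*√61/61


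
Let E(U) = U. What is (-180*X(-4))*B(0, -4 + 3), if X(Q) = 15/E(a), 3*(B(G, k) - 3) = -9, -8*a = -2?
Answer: 0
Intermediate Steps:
a = ¼ (a = -⅛*(-2) = ¼ ≈ 0.25000)
B(G, k) = 0 (B(G, k) = 3 + (⅓)*(-9) = 3 - 3 = 0)
X(Q) = 60 (X(Q) = 15/(¼) = 15*4 = 60)
(-180*X(-4))*B(0, -4 + 3) = -180*60*0 = -10800*0 = 0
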